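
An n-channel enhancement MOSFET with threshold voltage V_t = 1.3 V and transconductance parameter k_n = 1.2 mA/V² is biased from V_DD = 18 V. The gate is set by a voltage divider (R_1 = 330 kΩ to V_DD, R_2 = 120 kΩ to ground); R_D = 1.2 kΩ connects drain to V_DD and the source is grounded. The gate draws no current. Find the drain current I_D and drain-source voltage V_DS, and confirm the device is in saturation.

I_D ≈ 7.4 mA, V_DS ≈ 9.2 V

V_G = V_DD·R_2/(R_1+R_2) = 18×120/450 = 4.8 V. With the source grounded, V_GS = V_G = 4.8 V.
Assume saturation: I_D = (k_n/2)(V_GS − V_t)² = (1.2/2)×(4.8 − 1.3)² = 0.6×3.5² = 7.35 mA.
V_DS = V_DD − I_D·R_D = 18 − 7.35×1.2 = 9.18 V.
Saturation requires V_DS ≥ V_GS − V_t = 3.5 V; 9.18 ≥ 3.5 ✓.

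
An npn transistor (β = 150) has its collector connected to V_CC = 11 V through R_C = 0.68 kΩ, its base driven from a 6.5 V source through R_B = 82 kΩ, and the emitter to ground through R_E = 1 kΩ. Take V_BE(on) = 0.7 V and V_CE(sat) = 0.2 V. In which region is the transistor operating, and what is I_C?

Assume active. Base-emitter loop: I_B = (V_BB − V_BE)/(R_B + (β+1)R_E) = (6.5 − 0.7)/(82 + 151×1) = 0.0249 mA.
I_C = β·I_B = 150×0.0249 = 3.73 mA.
V_CE = V_CC − I_C·R_C − I_E·R_E = 11 − 3.73×0.68 − 3.76×1 = 4.7 V > V_CE(sat), so the active-region assumption holds.

active; I_C ≈ 3.7 mA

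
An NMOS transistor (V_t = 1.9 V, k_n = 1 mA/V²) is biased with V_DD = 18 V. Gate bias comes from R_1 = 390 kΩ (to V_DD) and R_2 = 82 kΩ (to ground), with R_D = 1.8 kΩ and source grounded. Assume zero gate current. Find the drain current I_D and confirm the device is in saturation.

I_D ≈ 0.75 mA

V_G = V_DD·R_2/(R_1+R_2) = 18×82/472 = 3.13 V. With the source grounded, V_GS = V_G = 3.13 V.
Assume saturation: I_D = (k_n/2)(V_GS − V_t)² = (1/2)×(3.13 − 1.9)² = 0.5×1.23² = 0.753 mA.
V_DS = V_DD − I_D·R_D = 18 − 0.753×1.8 = 16.6 V.
Saturation requires V_DS ≥ V_GS − V_t = 1.23 V; 16.6 ≥ 1.23 ✓.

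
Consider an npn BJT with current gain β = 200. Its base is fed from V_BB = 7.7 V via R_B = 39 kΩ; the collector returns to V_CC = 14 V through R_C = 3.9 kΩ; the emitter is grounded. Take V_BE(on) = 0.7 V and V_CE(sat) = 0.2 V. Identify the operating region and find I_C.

saturation; I_C ≈ 3.5 mA

Assume active: I_B = (7.7 − 0.7)/39 = 0.179 mA, giving I_C = β·I_B = 35.9 mA.
But then V_CE = 14 − 35.9×3.9 = -126 V < V_CE(sat) = 0.2 V — impossible in the active region.
So the transistor is saturated. With V_CE = 0.2 V, I_C = (V_CC − 0.2)/R_C = 13.8/3.9 = 3.54 mA.
Check: β·I_B = 35.9 mA > I_C = 3.54 mA, confirming saturation.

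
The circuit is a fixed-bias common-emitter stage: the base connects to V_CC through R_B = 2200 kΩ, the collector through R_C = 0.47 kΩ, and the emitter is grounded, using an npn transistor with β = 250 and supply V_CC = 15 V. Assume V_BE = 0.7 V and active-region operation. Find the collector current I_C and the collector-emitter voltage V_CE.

Base loop: V_CC = I_B·R_B + V_BE, so I_B = (15 − 0.7)/2200 kΩ = 0.0065 mA.
In the active region I_C = β·I_B = 250 × 0.0065 = 1.63 mA.
Collector loop: V_CE = V_CC − I_C·R_C = 15 − 1.63×0.47 = 14.2 V.
Since V_CE = 14.2 V > V_CE(sat) ≈ 0.2 V, the transistor is in the active region as assumed.

I_C ≈ 1.6 mA, V_CE ≈ 14 V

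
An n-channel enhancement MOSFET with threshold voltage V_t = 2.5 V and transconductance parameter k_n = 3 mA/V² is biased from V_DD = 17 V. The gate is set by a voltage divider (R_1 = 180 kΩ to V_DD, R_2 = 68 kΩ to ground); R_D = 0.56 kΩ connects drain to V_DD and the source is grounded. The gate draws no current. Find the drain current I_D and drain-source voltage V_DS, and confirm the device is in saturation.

V_G = V_DD·R_2/(R_1+R_2) = 17×68/248 = 4.66 V. With the source grounded, V_GS = V_G = 4.66 V.
Assume saturation: I_D = (k_n/2)(V_GS − V_t)² = (3/2)×(4.66 − 2.5)² = 1.5×2.16² = 7.01 mA.
V_DS = V_DD − I_D·R_D = 17 − 7.01×0.56 = 13.1 V.
Saturation requires V_DS ≥ V_GS − V_t = 2.16 V; 13.1 ≥ 2.16 ✓.

I_D ≈ 7 mA, V_DS ≈ 13 V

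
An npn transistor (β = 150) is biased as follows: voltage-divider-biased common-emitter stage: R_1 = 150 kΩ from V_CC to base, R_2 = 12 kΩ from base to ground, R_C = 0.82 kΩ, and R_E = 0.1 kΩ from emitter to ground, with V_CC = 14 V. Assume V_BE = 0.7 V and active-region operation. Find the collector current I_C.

I_C ≈ 1.9 mA

Thevenize the base divider: V_Th = V_CC·R_2/(R_1+R_2) = 14×12/162 = 1.04 V, R_Th = R_1‖R_2 = 11.1 kΩ.
Base-emitter loop: V_Th = I_B·R_Th + V_BE + (β+1)I_B·R_E, so I_B = (1.04 − 0.7) / (11.1 + 151×0.1) = 0.0129 mA.
I_C = β·I_B = 150×0.0129 = 1.93 mA, and I_E = (β+1)I_B = 1.94 mA.
V_CE = V_CC − I_C·R_C − I_E·R_E = 14 − 1.93×0.82 − 1.94×0.1 = 12.2 V.
V_CE = 12.2 V > 0.2 V confirms active-region operation.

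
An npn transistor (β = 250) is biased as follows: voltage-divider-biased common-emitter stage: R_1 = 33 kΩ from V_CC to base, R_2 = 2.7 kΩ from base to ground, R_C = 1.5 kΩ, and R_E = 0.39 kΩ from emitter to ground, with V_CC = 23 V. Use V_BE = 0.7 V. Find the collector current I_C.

Thevenize the base divider: V_Th = V_CC·R_2/(R_1+R_2) = 23×2.7/35.7 = 1.74 V, R_Th = R_1‖R_2 = 2.5 kΩ.
Base-emitter loop: V_Th = I_B·R_Th + V_BE + (β+1)I_B·R_E, so I_B = (1.74 − 0.7) / (2.5 + 251×0.39) = 0.0104 mA.
I_C = β·I_B = 250×0.0104 = 2.59 mA, and I_E = (β+1)I_B = 2.6 mA.
V_CE = V_CC − I_C·R_C − I_E·R_E = 23 − 2.59×1.5 − 2.6×0.39 = 18.1 V.
V_CE = 18.1 V > 0.2 V confirms active-region operation.

I_C ≈ 2.6 mA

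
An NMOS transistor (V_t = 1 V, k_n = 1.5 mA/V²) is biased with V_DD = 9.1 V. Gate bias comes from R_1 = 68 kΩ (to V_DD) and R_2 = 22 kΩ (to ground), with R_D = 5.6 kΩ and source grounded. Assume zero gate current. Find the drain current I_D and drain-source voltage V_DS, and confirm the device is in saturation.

V_G = V_DD·R_2/(R_1+R_2) = 9.1×22/90 = 2.22 V. With the source grounded, V_GS = V_G = 2.22 V.
Assume saturation: I_D = (k_n/2)(V_GS − V_t)² = (1.5/2)×(2.22 − 1)² = 0.75×1.22² = 1.12 mA.
V_DS = V_DD − I_D·R_D = 9.1 − 1.12×5.6 = 2.8 V.
Saturation requires V_DS ≥ V_GS − V_t = 1.22 V; 2.8 ≥ 1.22 ✓.

I_D ≈ 1.1 mA, V_DS ≈ 2.8 V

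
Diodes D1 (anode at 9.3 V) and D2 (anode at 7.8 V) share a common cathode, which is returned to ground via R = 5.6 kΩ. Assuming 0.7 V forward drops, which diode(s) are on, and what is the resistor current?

Only D1 conducts; I_R ≈ 1.5 mA

Assume both conduct. Then node N would need to be at both 9.3−0.7 = 8.6 V and 7.8−0.7 = 7.1 V, which is impossible.
Assume only D1 conducts: V_N = 9.3 − 0.7 = 8.6 V, so I_R = 8.6/5.6 = 1.54 mA.
Check D2: its anode-to-cathode voltage is 7.8 − 8.6 = -0.8 V < 0.7 V, so it is off. The assumption is consistent.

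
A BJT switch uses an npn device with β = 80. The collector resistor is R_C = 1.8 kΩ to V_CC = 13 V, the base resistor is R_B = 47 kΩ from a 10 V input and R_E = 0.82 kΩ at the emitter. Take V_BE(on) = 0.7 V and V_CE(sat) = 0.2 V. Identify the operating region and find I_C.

Assume active: I_B = (10 − 0.7)/(47 + 81×0.82) = 0.082 mA, I_C = β·I_B = 6.56 mA.
Then V_CE = 13 − 6.56×1.8 − 6.64×0.82 = -4.25 V < 0.2 V — the active assumption fails.
Re-solve with V_CE = 0.2 V. KCL at the emitter: V_E/R_E = (V_BB−0.7−V_E)/R_B + (V_CC−0.2−V_E)/R_C, giving V_E = 4.07 V.
I_C = (V_CC − 0.2 − V_E)/R_C = (12.8 − 4.07)/1.8 = 4.85 mA.
Check: I_B = (9.3 − 4.07)/47 = 0.111 mA, and β·I_B = 8.9 mA > I_C, confirming saturation.

saturation; I_C ≈ 4.9 mA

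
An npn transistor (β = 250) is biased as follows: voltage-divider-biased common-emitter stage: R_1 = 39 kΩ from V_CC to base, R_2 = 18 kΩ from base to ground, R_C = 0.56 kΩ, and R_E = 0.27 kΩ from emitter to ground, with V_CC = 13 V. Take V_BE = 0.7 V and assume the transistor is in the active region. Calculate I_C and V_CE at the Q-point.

Thevenize the base divider: V_Th = V_CC·R_2/(R_1+R_2) = 13×18/57 = 4.11 V, R_Th = R_1‖R_2 = 12.3 kΩ.
Base-emitter loop: V_Th = I_B·R_Th + V_BE + (β+1)I_B·R_E, so I_B = (4.11 − 0.7) / (12.3 + 251×0.27) = 0.0425 mA.
I_C = β·I_B = 250×0.0425 = 10.6 mA, and I_E = (β+1)I_B = 10.7 mA.
V_CE = V_CC − I_C·R_C − I_E·R_E = 13 − 10.6×0.56 − 10.7×0.27 = 4.17 V.
V_CE = 4.17 V > 0.2 V confirms active-region operation.

I_C ≈ 11 mA, V_CE ≈ 4.2 V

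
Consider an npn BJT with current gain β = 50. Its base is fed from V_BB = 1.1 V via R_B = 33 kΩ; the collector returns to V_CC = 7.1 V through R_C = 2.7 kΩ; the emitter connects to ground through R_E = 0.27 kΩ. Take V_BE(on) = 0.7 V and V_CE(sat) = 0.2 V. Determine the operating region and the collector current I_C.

Assume active. Base-emitter loop: I_B = (V_BB − V_BE)/(R_B + (β+1)R_E) = (1.1 − 0.7)/(33 + 51×0.27) = 0.00855 mA.
I_C = β·I_B = 50×0.00855 = 0.428 mA.
V_CE = V_CC − I_C·R_C − I_E·R_E = 7.1 − 0.428×2.7 − 0.436×0.27 = 5.83 V > V_CE(sat), so the active-region assumption holds.

active; I_C ≈ 0.43 mA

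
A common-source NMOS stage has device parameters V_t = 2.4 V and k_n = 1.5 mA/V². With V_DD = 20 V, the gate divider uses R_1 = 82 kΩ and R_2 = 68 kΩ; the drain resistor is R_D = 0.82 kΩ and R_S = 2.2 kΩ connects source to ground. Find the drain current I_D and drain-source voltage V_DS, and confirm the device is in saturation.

V_G = V_DD·R_2/(R_1+R_2) = 20×68/150 = 9.07 V.
Assume saturation: I_D = (k_n/2)(V_GS − V_t)² with V_GS = V_G − I_D·R_S = 9.07 − 2.2·I_D.
Substituting gives 3.63·I_D² − 23·I_D + 33.3 = 0, with roots I_D = 2.24 or 4.09 mA.
The root I_D = 4.09 mA gives V_GS = 0.0642 V ≤ V_t, so take I_D = 2.24 mA.
Then V_GS = 4.13 V and V_DS = V_DD − I_D(R_D+R_S) = 20 − 2.24×3.02 = 13.2 V.
Saturation requires V_DS ≥ V_GS − V_t = 1.73 V; 13.2 ≥ 1.73 ✓.

I_D ≈ 2.2 mA, V_DS ≈ 13 V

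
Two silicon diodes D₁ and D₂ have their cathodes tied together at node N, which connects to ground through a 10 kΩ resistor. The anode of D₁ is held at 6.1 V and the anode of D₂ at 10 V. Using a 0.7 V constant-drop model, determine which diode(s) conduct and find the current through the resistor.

Assume both conduct. Then node N would need to be at both 6.1−0.7 = 5.4 V and 10−0.7 = 9.3 V, which is impossible.
Assume only D₂ conducts: V_N = 10 − 0.7 = 9.3 V, so I_R = 9.3/10 = 0.93 mA.
Check D₁: its anode-to-cathode voltage is 6.1 − 9.3 = -3.2 V < 0.7 V, so it is off. The assumption is consistent.

Only D₂ conducts; I_R ≈ 0.93 mA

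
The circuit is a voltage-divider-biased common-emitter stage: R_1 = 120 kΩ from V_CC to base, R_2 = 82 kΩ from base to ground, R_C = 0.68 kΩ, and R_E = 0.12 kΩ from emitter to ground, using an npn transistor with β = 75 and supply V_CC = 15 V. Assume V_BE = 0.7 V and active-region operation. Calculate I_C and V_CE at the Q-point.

Thevenize the base divider: V_Th = V_CC·R_2/(R_1+R_2) = 15×82/202 = 6.09 V, R_Th = R_1‖R_2 = 48.7 kΩ.
Base-emitter loop: V_Th = I_B·R_Th + V_BE + (β+1)I_B·R_E, so I_B = (6.09 − 0.7) / (48.7 + 76×0.12) = 0.0932 mA.
I_C = β·I_B = 75×0.0932 = 6.99 mA, and I_E = (β+1)I_B = 7.08 mA.
V_CE = V_CC − I_C·R_C − I_E·R_E = 15 − 6.99×0.68 − 7.08×0.12 = 9.4 V.
V_CE = 9.4 V > 0.2 V confirms active-region operation.

I_C ≈ 7 mA, V_CE ≈ 9.4 V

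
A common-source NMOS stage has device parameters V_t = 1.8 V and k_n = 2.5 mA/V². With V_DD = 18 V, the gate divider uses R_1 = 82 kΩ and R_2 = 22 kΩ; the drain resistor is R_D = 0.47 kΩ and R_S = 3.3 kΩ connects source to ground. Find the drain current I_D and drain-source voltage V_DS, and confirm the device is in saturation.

I_D ≈ 0.43 mA, V_DS ≈ 16 V

V_G = V_DD·R_2/(R_1+R_2) = 18×22/104 = 3.81 V.
Assume saturation: I_D = (k_n/2)(V_GS − V_t)² with V_GS = V_G − I_D·R_S = 3.81 − 3.3·I_D.
Substituting gives 13.6·I_D² − 17.6·I_D + 5.04 = 0, with roots I_D = 0.431 or 0.86 mA.
The root I_D = 0.86 mA gives V_GS = 0.971 V ≤ V_t, so take I_D = 0.431 mA.
Then V_GS = 2.39 V and V_DS = V_DD − I_D(R_D+R_S) = 18 − 0.431×3.77 = 16.4 V.
Saturation requires V_DS ≥ V_GS − V_t = 0.587 V; 16.4 ≥ 0.587 ✓.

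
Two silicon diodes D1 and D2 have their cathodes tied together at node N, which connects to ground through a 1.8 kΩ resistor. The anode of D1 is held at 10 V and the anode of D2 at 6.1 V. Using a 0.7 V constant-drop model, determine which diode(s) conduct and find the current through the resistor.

Assume both conduct. Then node N would need to be at both 10−0.7 = 9.3 V and 6.1−0.7 = 5.4 V, which is impossible.
Assume only D1 conducts: V_N = 10 − 0.7 = 9.3 V, so I_R = 9.3/1.8 = 5.17 mA.
Check D2: its anode-to-cathode voltage is 6.1 − 9.3 = -3.2 V < 0.7 V, so it is off. The assumption is consistent.

Only D1 conducts; I_R ≈ 5.2 mA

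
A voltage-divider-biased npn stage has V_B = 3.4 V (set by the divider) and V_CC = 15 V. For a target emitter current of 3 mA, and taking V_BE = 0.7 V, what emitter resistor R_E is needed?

R_E ≈ 0.9 kΩ

V_E = V_B − V_BE = 3.4 − 0.7 = 2.7 V.
R_E = V_E / I_E = 2.7 / 3 = 0.9 kΩ.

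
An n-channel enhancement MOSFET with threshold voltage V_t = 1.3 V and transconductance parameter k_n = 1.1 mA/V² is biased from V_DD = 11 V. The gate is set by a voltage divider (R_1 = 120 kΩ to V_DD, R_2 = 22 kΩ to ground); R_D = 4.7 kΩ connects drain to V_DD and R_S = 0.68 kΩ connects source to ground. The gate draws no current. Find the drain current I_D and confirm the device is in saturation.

I_D ≈ 0.07 mA

V_G = V_DD·R_2/(R_1+R_2) = 11×22/142 = 1.7 V.
Assume saturation: I_D = (k_n/2)(V_GS − V_t)² with V_GS = V_G − I_D·R_S = 1.7 − 0.68·I_D.
Substituting gives 0.254·I_D² − 1.3·I_D + 0.0899 = 0, with roots I_D = 0.07 or 5.05 mA.
The root I_D = 5.05 mA gives V_GS = -1.73 V ≤ V_t, so take I_D = 0.07 mA.
Then V_GS = 1.66 V and V_DS = V_DD − I_D(R_D+R_S) = 11 − 0.07×5.38 = 10.6 V.
Saturation requires V_DS ≥ V_GS − V_t = 0.357 V; 10.6 ≥ 0.357 ✓.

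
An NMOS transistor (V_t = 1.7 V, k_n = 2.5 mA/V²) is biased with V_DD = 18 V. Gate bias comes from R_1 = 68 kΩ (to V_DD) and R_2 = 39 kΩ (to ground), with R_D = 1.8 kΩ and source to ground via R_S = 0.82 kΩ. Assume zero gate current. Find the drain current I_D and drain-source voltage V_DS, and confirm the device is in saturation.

I_D ≈ 3.8 mA, V_DS ≈ 8 V

V_G = V_DD·R_2/(R_1+R_2) = 18×39/107 = 6.56 V.
Assume saturation: I_D = (k_n/2)(V_GS − V_t)² with V_GS = V_G − I_D·R_S = 6.56 − 0.82·I_D.
Substituting gives 0.84·I_D² − 11·I_D + 29.5 = 0, with roots I_D = 3.8 or 9.24 mA.
The root I_D = 9.24 mA gives V_GS = -1.02 V ≤ V_t, so take I_D = 3.8 mA.
Then V_GS = 3.44 V and V_DS = V_DD − I_D(R_D+R_S) = 18 − 3.8×2.62 = 8.04 V.
Saturation requires V_DS ≥ V_GS − V_t = 1.74 V; 8.04 ≥ 1.74 ✓.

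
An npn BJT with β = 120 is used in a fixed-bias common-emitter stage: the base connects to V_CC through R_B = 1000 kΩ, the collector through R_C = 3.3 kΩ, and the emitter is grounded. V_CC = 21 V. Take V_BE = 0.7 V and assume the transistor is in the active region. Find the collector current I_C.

Base loop: V_CC = I_B·R_B + V_BE, so I_B = (21 − 0.7)/1000 kΩ = 0.0203 mA.
In the active region I_C = β·I_B = 120 × 0.0203 = 2.44 mA.
Collector loop: V_CE = V_CC − I_C·R_C = 21 − 2.44×3.3 = 13 V.
Since V_CE = 13 V > V_CE(sat) ≈ 0.2 V, the transistor is in the active region as assumed.

I_C ≈ 2.4 mA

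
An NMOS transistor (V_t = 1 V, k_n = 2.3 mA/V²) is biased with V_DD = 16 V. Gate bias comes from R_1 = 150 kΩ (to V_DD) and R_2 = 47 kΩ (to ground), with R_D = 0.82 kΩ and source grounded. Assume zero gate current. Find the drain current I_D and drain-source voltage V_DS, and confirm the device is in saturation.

I_D ≈ 9.1 mA, V_DS ≈ 8.5 V

V_G = V_DD·R_2/(R_1+R_2) = 16×47/197 = 3.82 V. With the source grounded, V_GS = V_G = 3.82 V.
Assume saturation: I_D = (k_n/2)(V_GS − V_t)² = (2.3/2)×(3.82 − 1)² = 1.15×2.82² = 9.13 mA.
V_DS = V_DD − I_D·R_D = 16 − 9.13×0.82 = 8.52 V.
Saturation requires V_DS ≥ V_GS − V_t = 2.82 V; 8.52 ≥ 2.82 ✓.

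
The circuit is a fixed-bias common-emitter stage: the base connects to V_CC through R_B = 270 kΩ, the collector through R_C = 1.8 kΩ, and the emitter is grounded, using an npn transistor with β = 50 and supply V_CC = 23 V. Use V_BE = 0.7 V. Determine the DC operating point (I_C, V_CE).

Base loop: V_CC = I_B·R_B + V_BE, so I_B = (23 − 0.7)/270 kΩ = 0.0826 mA.
In the active region I_C = β·I_B = 50 × 0.0826 = 4.13 mA.
Collector loop: V_CE = V_CC − I_C·R_C = 23 − 4.13×1.8 = 15.6 V.
Since V_CE = 15.6 V > V_CE(sat) ≈ 0.2 V, the transistor is in the active region as assumed.

I_C ≈ 4.1 mA, V_CE ≈ 16 V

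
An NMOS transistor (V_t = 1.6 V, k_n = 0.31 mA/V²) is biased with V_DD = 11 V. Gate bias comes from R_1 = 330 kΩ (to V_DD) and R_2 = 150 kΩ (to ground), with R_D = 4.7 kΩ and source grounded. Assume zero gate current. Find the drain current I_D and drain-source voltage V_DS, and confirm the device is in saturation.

V_G = V_DD·R_2/(R_1+R_2) = 11×150/480 = 3.44 V. With the source grounded, V_GS = V_G = 3.44 V.
Assume saturation: I_D = (k_n/2)(V_GS − V_t)² = (0.31/2)×(3.44 − 1.6)² = 0.155×1.84² = 0.523 mA.
V_DS = V_DD − I_D·R_D = 11 − 0.523×4.7 = 8.54 V.
Saturation requires V_DS ≥ V_GS − V_t = 1.84 V; 8.54 ≥ 1.84 ✓.

I_D ≈ 0.52 mA, V_DS ≈ 8.5 V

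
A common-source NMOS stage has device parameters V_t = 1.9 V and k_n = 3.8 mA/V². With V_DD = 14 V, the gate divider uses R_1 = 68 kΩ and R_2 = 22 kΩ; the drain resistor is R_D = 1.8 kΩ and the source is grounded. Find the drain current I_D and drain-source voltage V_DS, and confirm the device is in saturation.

I_D ≈ 4.4 mA, V_DS ≈ 6.1 V

V_G = V_DD·R_2/(R_1+R_2) = 14×22/90 = 3.42 V. With the source grounded, V_GS = V_G = 3.42 V.
Assume saturation: I_D = (k_n/2)(V_GS − V_t)² = (3.8/2)×(3.42 − 1.9)² = 1.9×1.52² = 4.4 mA.
V_DS = V_DD − I_D·R_D = 14 − 4.4×1.8 = 6.08 V.
Saturation requires V_DS ≥ V_GS − V_t = 1.52 V; 6.08 ≥ 1.52 ✓.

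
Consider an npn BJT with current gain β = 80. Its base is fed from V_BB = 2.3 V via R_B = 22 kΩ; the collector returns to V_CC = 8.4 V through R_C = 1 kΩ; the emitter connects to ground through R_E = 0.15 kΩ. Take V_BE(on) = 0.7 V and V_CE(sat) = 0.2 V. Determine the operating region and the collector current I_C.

Assume active. Base-emitter loop: I_B = (V_BB − V_BE)/(R_B + (β+1)R_E) = (2.3 − 0.7)/(22 + 81×0.15) = 0.0469 mA.
I_C = β·I_B = 80×0.0469 = 3.75 mA.
V_CE = V_CC − I_C·R_C − I_E·R_E = 8.4 − 3.75×1 − 3.8×0.15 = 4.08 V > V_CE(sat), so the active-region assumption holds.

active; I_C ≈ 3.7 mA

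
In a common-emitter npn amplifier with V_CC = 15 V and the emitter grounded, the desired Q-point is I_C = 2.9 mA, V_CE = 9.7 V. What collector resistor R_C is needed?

Collector loop: V_CC = I_C·R_C + V_CE.
R_C = (V_CC − V_CE)/I_C = (15 − 9.7)/2.9 = 1.83 kΩ.

R_C ≈ 1.8 kΩ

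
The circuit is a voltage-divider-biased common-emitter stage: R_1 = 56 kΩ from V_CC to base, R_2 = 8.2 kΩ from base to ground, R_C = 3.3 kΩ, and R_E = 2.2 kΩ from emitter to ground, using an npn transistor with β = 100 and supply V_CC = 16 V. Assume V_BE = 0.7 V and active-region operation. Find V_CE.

Thevenize the base divider: V_Th = V_CC·R_2/(R_1+R_2) = 16×8.2/64.2 = 2.04 V, R_Th = R_1‖R_2 = 7.15 kΩ.
Base-emitter loop: V_Th = I_B·R_Th + V_BE + (β+1)I_B·R_E, so I_B = (2.04 − 0.7) / (7.15 + 101×2.2) = 0.00586 mA.
I_C = β·I_B = 100×0.00586 = 0.586 mA, and I_E = (β+1)I_B = 0.592 mA.
V_CE = V_CC − I_C·R_C − I_E·R_E = 16 − 0.586×3.3 − 0.592×2.2 = 12.8 V.
V_CE = 12.8 V > 0.2 V confirms active-region operation.

V_CE ≈ 13 V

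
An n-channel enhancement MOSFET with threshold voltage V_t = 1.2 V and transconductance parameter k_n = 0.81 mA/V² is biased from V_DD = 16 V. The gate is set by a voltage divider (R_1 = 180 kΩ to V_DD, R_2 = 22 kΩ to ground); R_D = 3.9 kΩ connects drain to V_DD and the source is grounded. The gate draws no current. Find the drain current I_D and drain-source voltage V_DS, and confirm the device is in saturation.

V_G = V_DD·R_2/(R_1+R_2) = 16×22/202 = 1.74 V. With the source grounded, V_GS = V_G = 1.74 V.
Assume saturation: I_D = (k_n/2)(V_GS − V_t)² = (0.81/2)×(1.74 − 1.2)² = 0.405×0.543² = 0.119 mA.
V_DS = V_DD − I_D·R_D = 16 − 0.119×3.9 = 15.5 V.
Saturation requires V_DS ≥ V_GS − V_t = 0.543 V; 15.5 ≥ 0.543 ✓.

I_D ≈ 0.12 mA, V_DS ≈ 16 V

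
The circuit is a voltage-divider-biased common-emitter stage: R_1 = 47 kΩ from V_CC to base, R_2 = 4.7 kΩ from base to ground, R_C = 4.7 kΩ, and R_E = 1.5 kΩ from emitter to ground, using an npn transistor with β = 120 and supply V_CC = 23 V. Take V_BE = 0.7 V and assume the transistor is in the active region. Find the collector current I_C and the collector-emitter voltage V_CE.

I_C ≈ 0.9 mA, V_CE ≈ 17 V

Thevenize the base divider: V_Th = V_CC·R_2/(R_1+R_2) = 23×4.7/51.7 = 2.09 V, R_Th = R_1‖R_2 = 4.27 kΩ.
Base-emitter loop: V_Th = I_B·R_Th + V_BE + (β+1)I_B·R_E, so I_B = (2.09 − 0.7) / (4.27 + 121×1.5) = 0.00749 mA.
I_C = β·I_B = 120×0.00749 = 0.898 mA, and I_E = (β+1)I_B = 0.906 mA.
V_CE = V_CC − I_C·R_C − I_E·R_E = 23 − 0.898×4.7 − 0.906×1.5 = 17.4 V.
V_CE = 17.4 V > 0.2 V confirms active-region operation.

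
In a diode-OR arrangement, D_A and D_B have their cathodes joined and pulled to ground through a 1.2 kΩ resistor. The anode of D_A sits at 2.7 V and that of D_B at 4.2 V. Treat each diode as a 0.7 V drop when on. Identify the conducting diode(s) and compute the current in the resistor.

Only D_B conducts; I_R ≈ 2.9 mA

Assume both conduct. Then node N would need to be at both 2.7−0.7 = 2 V and 4.2−0.7 = 3.5 V, which is impossible.
Assume only D_B conducts: V_N = 4.2 − 0.7 = 3.5 V, so I_R = 3.5/1.2 = 2.92 mA.
Check D_A: its anode-to-cathode voltage is 2.7 − 3.5 = -0.8 V < 0.7 V, so it is off. The assumption is consistent.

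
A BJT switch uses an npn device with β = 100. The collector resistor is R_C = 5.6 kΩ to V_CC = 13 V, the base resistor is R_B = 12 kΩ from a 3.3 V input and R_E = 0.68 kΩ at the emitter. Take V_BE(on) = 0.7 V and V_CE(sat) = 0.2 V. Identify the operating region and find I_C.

saturation; I_C ≈ 2 mA

Assume active: I_B = (3.3 − 0.7)/(12 + 101×0.68) = 0.0322 mA, I_C = β·I_B = 3.22 mA.
Then V_CE = 13 − 3.22×5.6 − 3.25×0.68 = -7.26 V < 0.2 V — the active assumption fails.
Re-solve with V_CE = 0.2 V. KCL at the emitter: V_E/R_E = (V_BB−0.7−V_E)/R_B + (V_CC−0.2−V_E)/R_C, giving V_E = 1.44 V.
I_C = (V_CC − 0.2 − V_E)/R_C = (12.8 − 1.44)/5.6 = 2.03 mA.
Check: I_B = (2.6 − 1.44)/12 = 0.0963 mA, and β·I_B = 9.63 mA > I_C, confirming saturation.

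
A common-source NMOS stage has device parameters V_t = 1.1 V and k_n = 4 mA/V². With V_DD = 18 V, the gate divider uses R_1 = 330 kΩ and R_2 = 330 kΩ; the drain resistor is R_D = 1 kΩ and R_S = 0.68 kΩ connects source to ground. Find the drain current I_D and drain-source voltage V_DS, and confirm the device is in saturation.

I_D ≈ 8.6 mA, V_DS ≈ 3.6 V

V_G = V_DD·R_2/(R_1+R_2) = 18×330/660 = 9 V.
Assume saturation: I_D = (k_n/2)(V_GS − V_t)² with V_GS = V_G − I_D·R_S = 9 − 0.68·I_D.
Substituting gives 0.925·I_D² − 22.5·I_D + 125 = 0, with roots I_D = 8.57 or 15.7 mA.
The root I_D = 15.7 mA gives V_GS = -1.71 V ≤ V_t, so take I_D = 8.57 mA.
Then V_GS = 3.17 V and V_DS = V_DD − I_D(R_D+R_S) = 18 − 8.57×1.68 = 3.6 V.
Saturation requires V_DS ≥ V_GS − V_t = 2.07 V; 3.6 ≥ 2.07 ✓.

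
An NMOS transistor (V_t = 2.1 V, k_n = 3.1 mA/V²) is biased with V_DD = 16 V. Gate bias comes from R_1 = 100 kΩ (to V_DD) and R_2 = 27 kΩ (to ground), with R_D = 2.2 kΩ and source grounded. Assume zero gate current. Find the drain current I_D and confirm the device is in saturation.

V_G = V_DD·R_2/(R_1+R_2) = 16×27/127 = 3.4 V. With the source grounded, V_GS = V_G = 3.4 V.
Assume saturation: I_D = (k_n/2)(V_GS − V_t)² = (3.1/2)×(3.4 − 2.1)² = 1.55×1.3² = 2.63 mA.
V_DS = V_DD − I_D·R_D = 16 − 2.63×2.2 = 10.2 V.
Saturation requires V_DS ≥ V_GS − V_t = 1.3 V; 10.2 ≥ 1.3 ✓.

I_D ≈ 2.6 mA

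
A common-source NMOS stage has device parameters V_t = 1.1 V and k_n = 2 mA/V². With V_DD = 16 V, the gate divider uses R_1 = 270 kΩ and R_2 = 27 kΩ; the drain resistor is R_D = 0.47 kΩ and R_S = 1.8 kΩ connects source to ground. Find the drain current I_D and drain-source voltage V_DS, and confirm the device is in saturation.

I_D ≈ 0.06 mA, V_DS ≈ 16 V

V_G = V_DD·R_2/(R_1+R_2) = 16×27/297 = 1.45 V.
Assume saturation: I_D = (k_n/2)(V_GS − V_t)² with V_GS = V_G − I_D·R_S = 1.45 − 1.8·I_D.
Substituting gives 3.24·I_D² − 2.28·I_D + 0.126 = 0, with roots I_D = 0.0604 or 0.642 mA.
The root I_D = 0.642 mA gives V_GS = 0.299 V ≤ V_t, so take I_D = 0.0604 mA.
Then V_GS = 1.35 V and V_DS = V_DD − I_D(R_D+R_S) = 16 − 0.0604×2.27 = 15.9 V.
Saturation requires V_DS ≥ V_GS − V_t = 0.246 V; 15.9 ≥ 0.246 ✓.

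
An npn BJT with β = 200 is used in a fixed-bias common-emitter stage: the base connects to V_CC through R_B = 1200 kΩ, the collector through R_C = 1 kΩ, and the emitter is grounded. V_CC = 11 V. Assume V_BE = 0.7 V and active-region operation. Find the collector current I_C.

I_C ≈ 1.7 mA

Base loop: V_CC = I_B·R_B + V_BE, so I_B = (11 − 0.7)/1200 kΩ = 0.00858 mA.
In the active region I_C = β·I_B = 200 × 0.00858 = 1.72 mA.
Collector loop: V_CE = V_CC − I_C·R_C = 11 − 1.72×1 = 9.28 V.
Since V_CE = 9.28 V > V_CE(sat) ≈ 0.2 V, the transistor is in the active region as assumed.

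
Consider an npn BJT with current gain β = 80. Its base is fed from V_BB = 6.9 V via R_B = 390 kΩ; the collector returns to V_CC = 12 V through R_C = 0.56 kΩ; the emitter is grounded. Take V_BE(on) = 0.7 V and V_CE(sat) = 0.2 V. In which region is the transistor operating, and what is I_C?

Assume active. Base-emitter loop: I_B = (V_BB − V_BE)/R_B = (6.9 − 0.7)/390 = 0.0159 mA.
I_C = β·I_B = 80×0.0159 = 1.27 mA.
V_CE = V_CC − I_C·R_C = 12 − 1.27×0.56 = 11.3 V > V_CE(sat), so the active-region assumption holds.

active; I_C ≈ 1.3 mA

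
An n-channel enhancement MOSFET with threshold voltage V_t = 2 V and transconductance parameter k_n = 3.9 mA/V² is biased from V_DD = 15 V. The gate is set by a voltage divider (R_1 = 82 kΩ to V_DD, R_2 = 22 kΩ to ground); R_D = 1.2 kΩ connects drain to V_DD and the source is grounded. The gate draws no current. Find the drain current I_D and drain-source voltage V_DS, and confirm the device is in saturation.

I_D ≈ 2.7 mA, V_DS ≈ 12 V

V_G = V_DD·R_2/(R_1+R_2) = 15×22/104 = 3.17 V. With the source grounded, V_GS = V_G = 3.17 V.
Assume saturation: I_D = (k_n/2)(V_GS − V_t)² = (3.9/2)×(3.17 − 2)² = 1.95×1.17² = 2.68 mA.
V_DS = V_DD − I_D·R_D = 15 − 2.68×1.2 = 11.8 V.
Saturation requires V_DS ≥ V_GS − V_t = 1.17 V; 11.8 ≥ 1.17 ✓.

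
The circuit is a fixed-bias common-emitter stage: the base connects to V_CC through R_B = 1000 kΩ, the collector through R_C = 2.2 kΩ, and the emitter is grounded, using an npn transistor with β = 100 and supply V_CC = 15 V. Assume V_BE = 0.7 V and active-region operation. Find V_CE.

Base loop: V_CC = I_B·R_B + V_BE, so I_B = (15 − 0.7)/1000 kΩ = 0.0143 mA.
In the active region I_C = β·I_B = 100 × 0.0143 = 1.43 mA.
Collector loop: V_CE = V_CC − I_C·R_C = 15 − 1.43×2.2 = 11.9 V.
Since V_CE = 11.9 V > V_CE(sat) ≈ 0.2 V, the transistor is in the active region as assumed.

V_CE ≈ 12 V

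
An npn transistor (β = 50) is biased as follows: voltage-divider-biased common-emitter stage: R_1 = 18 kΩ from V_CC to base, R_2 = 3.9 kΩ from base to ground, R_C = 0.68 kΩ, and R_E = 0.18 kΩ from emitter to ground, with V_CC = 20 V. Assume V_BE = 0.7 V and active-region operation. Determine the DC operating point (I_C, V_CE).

Thevenize the base divider: V_Th = V_CC·R_2/(R_1+R_2) = 20×3.9/21.9 = 3.56 V, R_Th = R_1‖R_2 = 3.21 kΩ.
Base-emitter loop: V_Th = I_B·R_Th + V_BE + (β+1)I_B·R_E, so I_B = (3.56 − 0.7) / (3.21 + 51×0.18) = 0.231 mA.
I_C = β·I_B = 50×0.231 = 11.6 mA, and I_E = (β+1)I_B = 11.8 mA.
V_CE = V_CC − I_C·R_C − I_E·R_E = 20 − 11.6×0.68 − 11.8×0.18 = 10 V.
V_CE = 10 V > 0.2 V confirms active-region operation.

I_C ≈ 12 mA, V_CE ≈ 10 V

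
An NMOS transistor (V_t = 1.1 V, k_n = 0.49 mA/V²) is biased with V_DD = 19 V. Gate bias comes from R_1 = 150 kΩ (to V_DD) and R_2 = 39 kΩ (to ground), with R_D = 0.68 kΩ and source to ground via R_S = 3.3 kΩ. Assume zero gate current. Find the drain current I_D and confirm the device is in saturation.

V_G = V_DD·R_2/(R_1+R_2) = 19×39/189 = 3.92 V.
Assume saturation: I_D = (k_n/2)(V_GS − V_t)² with V_GS = V_G − I_D·R_S = 3.92 − 3.3·I_D.
Substituting gives 2.67·I_D² − 5.56·I_D + 1.95 = 0, with roots I_D = 0.446 or 1.64 mA.
The root I_D = 1.64 mA gives V_GS = -1.49 V ≤ V_t, so take I_D = 0.446 mA.
Then V_GS = 2.45 V and V_DS = V_DD − I_D(R_D+R_S) = 19 − 0.446×3.98 = 17.2 V.
Saturation requires V_DS ≥ V_GS − V_t = 1.35 V; 17.2 ≥ 1.35 ✓.

I_D ≈ 0.45 mA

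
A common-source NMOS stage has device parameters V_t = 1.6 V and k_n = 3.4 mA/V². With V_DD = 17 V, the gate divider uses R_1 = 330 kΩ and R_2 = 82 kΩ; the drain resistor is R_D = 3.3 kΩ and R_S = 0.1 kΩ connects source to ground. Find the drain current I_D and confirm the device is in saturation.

I_D ≈ 3.5 mA

V_G = V_DD·R_2/(R_1+R_2) = 17×82/412 = 3.38 V.
Assume saturation: I_D = (k_n/2)(V_GS − V_t)² with V_GS = V_G − I_D·R_S = 3.38 − 0.1·I_D.
Substituting gives 0.017·I_D² − 1.61·I_D + 5.41 = 0, with roots I_D = 3.5 or 91 mA.
The root I_D = 91 mA gives V_GS = -5.72 V ≤ V_t, so take I_D = 3.5 mA.
Then V_GS = 3.03 V and V_DS = V_DD − I_D(R_D+R_S) = 17 − 3.5×3.4 = 5.12 V.
Saturation requires V_DS ≥ V_GS − V_t = 1.43 V; 5.12 ≥ 1.43 ✓.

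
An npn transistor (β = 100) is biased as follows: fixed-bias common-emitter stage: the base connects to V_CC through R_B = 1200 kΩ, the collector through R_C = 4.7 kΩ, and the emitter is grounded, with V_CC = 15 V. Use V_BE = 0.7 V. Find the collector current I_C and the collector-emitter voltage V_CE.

I_C ≈ 1.2 mA, V_CE ≈ 9.4 V

Base loop: V_CC = I_B·R_B + V_BE, so I_B = (15 − 0.7)/1200 kΩ = 0.0119 mA.
In the active region I_C = β·I_B = 100 × 0.0119 = 1.19 mA.
Collector loop: V_CE = V_CC − I_C·R_C = 15 − 1.19×4.7 = 9.4 V.
Since V_CE = 9.4 V > V_CE(sat) ≈ 0.2 V, the transistor is in the active region as assumed.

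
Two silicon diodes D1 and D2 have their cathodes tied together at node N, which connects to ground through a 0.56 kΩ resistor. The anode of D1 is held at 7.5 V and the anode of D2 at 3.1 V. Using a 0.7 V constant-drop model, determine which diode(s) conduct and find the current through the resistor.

Only D1 conducts; I_R ≈ 12 mA

Assume both conduct. Then node N would need to be at both 7.5−0.7 = 6.8 V and 3.1−0.7 = 2.4 V, which is impossible.
Assume only D1 conducts: V_N = 7.5 − 0.7 = 6.8 V, so I_R = 6.8/0.56 = 12.1 mA.
Check D2: its anode-to-cathode voltage is 3.1 − 6.8 = -3.7 V < 0.7 V, so it is off. The assumption is consistent.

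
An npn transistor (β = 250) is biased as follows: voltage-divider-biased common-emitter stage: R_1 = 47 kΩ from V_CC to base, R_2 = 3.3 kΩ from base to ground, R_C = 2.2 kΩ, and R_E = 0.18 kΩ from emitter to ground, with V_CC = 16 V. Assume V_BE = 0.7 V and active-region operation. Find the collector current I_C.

I_C ≈ 1.8 mA

Thevenize the base divider: V_Th = V_CC·R_2/(R_1+R_2) = 16×3.3/50.3 = 1.05 V, R_Th = R_1‖R_2 = 3.08 kΩ.
Base-emitter loop: V_Th = I_B·R_Th + V_BE + (β+1)I_B·R_E, so I_B = (1.05 − 0.7) / (3.08 + 251×0.18) = 0.00725 mA.
I_C = β·I_B = 250×0.00725 = 1.81 mA, and I_E = (β+1)I_B = 1.82 mA.
V_CE = V_CC − I_C·R_C − I_E·R_E = 16 − 1.81×2.2 − 1.82×0.18 = 11.7 V.
V_CE = 11.7 V > 0.2 V confirms active-region operation.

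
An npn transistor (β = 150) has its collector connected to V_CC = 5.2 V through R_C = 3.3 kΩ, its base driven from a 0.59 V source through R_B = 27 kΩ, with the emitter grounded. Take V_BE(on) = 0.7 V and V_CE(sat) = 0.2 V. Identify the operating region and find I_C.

V_BB = 0.59 V ≤ V_BE(on) = 0.7 V, so the base-emitter junction is not forward biased.
The transistor is in cutoff: I_B = I_C = 0.

cutoff; I_C ≈ 0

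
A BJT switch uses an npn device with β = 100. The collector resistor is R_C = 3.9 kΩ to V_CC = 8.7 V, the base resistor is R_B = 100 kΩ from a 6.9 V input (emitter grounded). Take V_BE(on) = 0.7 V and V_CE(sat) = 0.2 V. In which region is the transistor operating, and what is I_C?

Assume active: I_B = (6.9 − 0.7)/100 = 0.062 mA, giving I_C = β·I_B = 6.2 mA.
But then V_CE = 8.7 − 6.2×3.9 = -15.5 V < V_CE(sat) = 0.2 V — impossible in the active region.
So the transistor is saturated. With V_CE = 0.2 V, I_C = (V_CC − 0.2)/R_C = 8.5/3.9 = 2.18 mA.
Check: β·I_B = 6.2 mA > I_C = 2.18 mA, confirming saturation.

saturation; I_C ≈ 2.2 mA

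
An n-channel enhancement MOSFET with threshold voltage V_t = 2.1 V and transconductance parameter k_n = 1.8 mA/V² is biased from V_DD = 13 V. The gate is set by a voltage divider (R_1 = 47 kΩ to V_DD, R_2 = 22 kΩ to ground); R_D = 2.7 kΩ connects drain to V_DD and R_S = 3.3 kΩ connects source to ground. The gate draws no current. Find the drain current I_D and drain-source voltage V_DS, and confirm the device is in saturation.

V_G = V_DD·R_2/(R_1+R_2) = 13×22/69 = 4.14 V.
Assume saturation: I_D = (k_n/2)(V_GS − V_t)² with V_GS = V_G − I_D·R_S = 4.14 − 3.3·I_D.
Substituting gives 9.8·I_D² − 13.1·I_D + 3.76 = 0, with roots I_D = 0.414 or 0.927 mA.
The root I_D = 0.927 mA gives V_GS = 1.08 V ≤ V_t, so take I_D = 0.414 mA.
Then V_GS = 2.78 V and V_DS = V_DD − I_D(R_D+R_S) = 13 − 0.414×6 = 10.5 V.
Saturation requires V_DS ≥ V_GS − V_t = 0.678 V; 10.5 ≥ 0.678 ✓.

I_D ≈ 0.41 mA, V_DS ≈ 11 V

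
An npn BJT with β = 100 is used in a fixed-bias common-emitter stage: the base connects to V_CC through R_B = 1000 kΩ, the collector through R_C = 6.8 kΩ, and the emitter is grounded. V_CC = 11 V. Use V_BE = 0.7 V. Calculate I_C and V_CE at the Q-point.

I_C ≈ 1 mA, V_CE ≈ 4 V

Base loop: V_CC = I_B·R_B + V_BE, so I_B = (11 − 0.7)/1000 kΩ = 0.0103 mA.
In the active region I_C = β·I_B = 100 × 0.0103 = 1.03 mA.
Collector loop: V_CE = V_CC − I_C·R_C = 11 − 1.03×6.8 = 4 V.
Since V_CE = 4 V > V_CE(sat) ≈ 0.2 V, the transistor is in the active region as assumed.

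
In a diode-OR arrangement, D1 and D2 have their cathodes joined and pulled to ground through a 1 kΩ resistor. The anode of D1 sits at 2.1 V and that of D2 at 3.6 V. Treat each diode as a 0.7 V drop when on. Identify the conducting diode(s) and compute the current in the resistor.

Only D2 conducts; I_R ≈ 2.9 mA

Assume both conduct. Then node N would need to be at both 2.1−0.7 = 1.4 V and 3.6−0.7 = 2.9 V, which is impossible.
Assume only D2 conducts: V_N = 3.6 − 0.7 = 2.9 V, so I_R = 2.9/1 = 2.9 mA.
Check D1: its anode-to-cathode voltage is 2.1 − 2.9 = -0.8 V < 0.7 V, so it is off. The assumption is consistent.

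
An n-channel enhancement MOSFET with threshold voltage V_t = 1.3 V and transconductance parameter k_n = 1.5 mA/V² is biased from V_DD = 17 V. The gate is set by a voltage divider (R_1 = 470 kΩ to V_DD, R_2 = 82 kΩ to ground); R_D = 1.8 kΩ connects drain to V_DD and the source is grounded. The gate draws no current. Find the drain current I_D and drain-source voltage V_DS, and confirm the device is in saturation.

V_G = V_DD·R_2/(R_1+R_2) = 17×82/552 = 2.53 V. With the source grounded, V_GS = V_G = 2.53 V.
Assume saturation: I_D = (k_n/2)(V_GS − V_t)² = (1.5/2)×(2.53 − 1.3)² = 0.75×1.23² = 1.13 mA.
V_DS = V_DD − I_D·R_D = 17 − 1.13×1.8 = 15 V.
Saturation requires V_DS ≥ V_GS − V_t = 1.23 V; 15 ≥ 1.23 ✓.

I_D ≈ 1.1 mA, V_DS ≈ 15 V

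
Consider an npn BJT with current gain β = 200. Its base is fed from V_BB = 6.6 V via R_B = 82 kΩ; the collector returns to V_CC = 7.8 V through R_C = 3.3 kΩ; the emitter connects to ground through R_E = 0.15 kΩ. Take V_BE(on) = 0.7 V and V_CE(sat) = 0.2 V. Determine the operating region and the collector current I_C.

saturation; I_C ≈ 2.2 mA

Assume active: I_B = (6.6 − 0.7)/(82 + 201×0.15) = 0.0526 mA, I_C = β·I_B = 10.5 mA.
Then V_CE = 7.8 − 10.5×3.3 − 10.6×0.15 = -28.5 V < 0.2 V — the active assumption fails.
Re-solve with V_CE = 0.2 V. KCL at the emitter: V_E/R_E = (V_BB−0.7−V_E)/R_B + (V_CC−0.2−V_E)/R_C, giving V_E = 0.34 V.
I_C = (V_CC − 0.2 − V_E)/R_C = (7.6 − 0.34)/3.3 = 2.2 mA.
Check: I_B = (5.9 − 0.34)/82 = 0.0678 mA, and β·I_B = 13.6 mA > I_C, confirming saturation.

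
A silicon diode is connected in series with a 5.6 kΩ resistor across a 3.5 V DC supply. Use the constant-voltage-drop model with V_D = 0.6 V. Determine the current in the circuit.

KVL around the loop: 3.5 = V_D + I·R = 0.6 + I × 5.6 kΩ.
So I = (3.5 − 0.6) / 5.6 kΩ = 2.9 / 5.6 = 0.518 mA.

I ≈ 0.52 mA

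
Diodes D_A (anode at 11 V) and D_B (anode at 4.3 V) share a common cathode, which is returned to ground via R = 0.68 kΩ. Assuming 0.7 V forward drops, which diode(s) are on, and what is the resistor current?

Assume both conduct. Then node N would need to be at both 11−0.7 = 10.3 V and 4.3−0.7 = 3.6 V, which is impossible.
Assume only D_A conducts: V_N = 11 − 0.7 = 10.3 V, so I_R = 10.3/0.68 = 15.1 mA.
Check D_B: its anode-to-cathode voltage is 4.3 − 10.3 = -6 V < 0.7 V, so it is off. The assumption is consistent.

Only D_A conducts; I_R ≈ 15 mA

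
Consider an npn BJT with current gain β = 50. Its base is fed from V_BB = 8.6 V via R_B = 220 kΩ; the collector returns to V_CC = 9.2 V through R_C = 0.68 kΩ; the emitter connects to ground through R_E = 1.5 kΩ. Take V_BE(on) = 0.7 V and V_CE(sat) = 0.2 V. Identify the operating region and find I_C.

active; I_C ≈ 1.3 mA

Assume active. Base-emitter loop: I_B = (V_BB − V_BE)/(R_B + (β+1)R_E) = (8.6 − 0.7)/(220 + 51×1.5) = 0.0266 mA.
I_C = β·I_B = 50×0.0266 = 1.33 mA.
V_CE = V_CC − I_C·R_C − I_E·R_E = 9.2 − 1.33×0.68 − 1.36×1.5 = 6.26 V > V_CE(sat), so the active-region assumption holds.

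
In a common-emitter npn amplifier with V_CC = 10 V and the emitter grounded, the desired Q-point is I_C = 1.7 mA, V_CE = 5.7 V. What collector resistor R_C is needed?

Collector loop: V_CC = I_C·R_C + V_CE.
R_C = (V_CC − V_CE)/I_C = (10 − 5.7)/1.7 = 2.53 kΩ.

R_C ≈ 2.5 kΩ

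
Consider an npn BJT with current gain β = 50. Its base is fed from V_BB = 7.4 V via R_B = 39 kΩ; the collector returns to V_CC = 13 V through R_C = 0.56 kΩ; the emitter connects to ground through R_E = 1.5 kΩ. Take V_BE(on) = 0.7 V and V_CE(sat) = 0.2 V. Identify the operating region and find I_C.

Assume active. Base-emitter loop: I_B = (V_BB − V_BE)/(R_B + (β+1)R_E) = (7.4 − 0.7)/(39 + 51×1.5) = 0.058 mA.
I_C = β·I_B = 50×0.058 = 2.9 mA.
V_CE = V_CC − I_C·R_C − I_E·R_E = 13 − 2.9×0.56 − 2.96×1.5 = 6.94 V > V_CE(sat), so the active-region assumption holds.

active; I_C ≈ 2.9 mA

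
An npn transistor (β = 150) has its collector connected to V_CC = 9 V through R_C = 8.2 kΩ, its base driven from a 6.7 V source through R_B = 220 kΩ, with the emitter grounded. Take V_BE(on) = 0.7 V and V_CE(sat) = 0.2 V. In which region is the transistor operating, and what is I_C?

Assume active: I_B = (6.7 − 0.7)/220 = 0.0273 mA, giving I_C = β·I_B = 4.09 mA.
But then V_CE = 9 − 4.09×8.2 = -24.5 V < V_CE(sat) = 0.2 V — impossible in the active region.
So the transistor is saturated. With V_CE = 0.2 V, I_C = (V_CC − 0.2)/R_C = 8.8/8.2 = 1.07 mA.
Check: β·I_B = 4.09 mA > I_C = 1.07 mA, confirming saturation.

saturation; I_C ≈ 1.1 mA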